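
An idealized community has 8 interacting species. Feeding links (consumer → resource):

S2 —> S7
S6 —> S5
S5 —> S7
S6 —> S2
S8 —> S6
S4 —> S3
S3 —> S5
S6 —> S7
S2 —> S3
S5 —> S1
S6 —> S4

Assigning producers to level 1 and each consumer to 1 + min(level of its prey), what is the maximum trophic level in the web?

4

Producers (level 1): S1, S7.
Following each consumer down to its lowest-level prey: S1 → S5 → S3 → S4 (levels 1 through 4).
All prey of S4 (S3 3) are at level 3 or above, so S4 is at level 1 + 3 = 4.
Every consumer has at least one prey at level 3 or below, so none exceeds level 4.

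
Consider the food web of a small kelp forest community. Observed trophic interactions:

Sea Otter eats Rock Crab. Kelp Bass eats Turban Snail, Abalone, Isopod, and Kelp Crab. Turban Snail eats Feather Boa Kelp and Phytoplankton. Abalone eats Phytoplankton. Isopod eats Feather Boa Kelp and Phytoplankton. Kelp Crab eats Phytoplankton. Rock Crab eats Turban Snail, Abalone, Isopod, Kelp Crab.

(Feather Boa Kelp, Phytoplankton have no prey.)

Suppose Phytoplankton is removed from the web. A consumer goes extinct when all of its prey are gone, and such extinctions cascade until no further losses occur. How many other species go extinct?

2

Remove Phytoplankton.
Round 1: Abalone (all prey gone), Kelp Crab (all prey gone) → extinct.
No further losses. Total secondary extinctions: 2.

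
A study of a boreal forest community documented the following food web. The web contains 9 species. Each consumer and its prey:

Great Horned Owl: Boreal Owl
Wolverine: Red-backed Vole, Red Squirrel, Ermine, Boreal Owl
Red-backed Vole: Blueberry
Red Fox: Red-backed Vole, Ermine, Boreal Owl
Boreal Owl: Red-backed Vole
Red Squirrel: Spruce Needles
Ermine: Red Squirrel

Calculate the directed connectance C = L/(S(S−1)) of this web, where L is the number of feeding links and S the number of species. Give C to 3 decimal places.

The web has S = 9 species and L = 12 feeding links.
C = L / (S(S−1)) = 12 / 72 = 0.1667 ≈ 0.167.

C = 0.167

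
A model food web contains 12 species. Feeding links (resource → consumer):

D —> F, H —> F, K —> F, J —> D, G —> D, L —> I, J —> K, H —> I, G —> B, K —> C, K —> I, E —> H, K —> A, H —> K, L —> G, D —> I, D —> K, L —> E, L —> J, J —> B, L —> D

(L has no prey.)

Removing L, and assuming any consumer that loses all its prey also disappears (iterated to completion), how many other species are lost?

11

Remove L.
Round 1: E (all prey gone), J (all prey gone), G (all prey gone) → extinct.
Round 2: B (all prey gone), H (all prey gone), D (all prey gone) → extinct.
Round 3: K (all prey gone) → extinct.
Round 4: F (all prey gone), A (all prey gone), C (all prey gone), I (all prey gone) → extinct.
No further losses. Total secondary extinctions: 11.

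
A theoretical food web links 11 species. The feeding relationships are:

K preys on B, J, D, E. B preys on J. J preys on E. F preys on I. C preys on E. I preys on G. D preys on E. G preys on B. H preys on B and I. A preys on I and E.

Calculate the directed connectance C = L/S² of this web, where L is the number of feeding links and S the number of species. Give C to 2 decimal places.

C = 0.12

The web has S = 11 species and L = 15 feeding links.
C = L / S² = 15 / 121 = 0.1240 ≈ 0.12.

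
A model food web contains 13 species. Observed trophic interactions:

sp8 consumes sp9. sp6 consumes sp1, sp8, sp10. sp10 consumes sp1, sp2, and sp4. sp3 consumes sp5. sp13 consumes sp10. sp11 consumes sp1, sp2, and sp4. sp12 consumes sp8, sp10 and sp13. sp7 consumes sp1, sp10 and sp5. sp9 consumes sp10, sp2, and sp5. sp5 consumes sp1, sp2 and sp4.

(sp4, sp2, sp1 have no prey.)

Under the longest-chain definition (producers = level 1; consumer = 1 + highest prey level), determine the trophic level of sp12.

sp4 is a producer → level 1.
sp5 eats sp4 (level 1); other prey at levels: sp2 1, sp1 1 → level 2.
sp9 eats sp5 (level 2); other prey at levels: sp2 1, sp10 2 → level 3.
sp8 eats sp9 → level 4.
sp12 eats sp8 (level 4); other prey at levels: sp10 2, sp13 3 → level 5.

Trophic level 5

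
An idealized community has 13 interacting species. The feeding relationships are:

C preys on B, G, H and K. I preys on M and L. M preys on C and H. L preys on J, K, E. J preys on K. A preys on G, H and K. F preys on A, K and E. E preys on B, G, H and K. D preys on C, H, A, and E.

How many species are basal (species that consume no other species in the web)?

4

Basal species (no prey listed): G, H, K, B.
Count: 4.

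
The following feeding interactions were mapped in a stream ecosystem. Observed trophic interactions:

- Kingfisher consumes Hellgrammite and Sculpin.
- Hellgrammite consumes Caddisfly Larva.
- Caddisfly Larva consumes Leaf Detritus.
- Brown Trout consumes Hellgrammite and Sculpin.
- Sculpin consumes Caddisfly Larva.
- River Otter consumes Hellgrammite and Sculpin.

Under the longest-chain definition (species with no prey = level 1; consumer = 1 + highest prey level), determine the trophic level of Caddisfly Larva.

Trophic level 2

Leaf Detritus has no prey (basal) → level 1.
Caddisfly Larva eats Leaf Detritus → level 2.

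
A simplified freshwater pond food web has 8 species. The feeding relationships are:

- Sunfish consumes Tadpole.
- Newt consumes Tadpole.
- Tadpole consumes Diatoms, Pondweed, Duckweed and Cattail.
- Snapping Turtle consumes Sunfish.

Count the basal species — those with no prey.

Basal species (no prey listed): Duckweed, Cattail, Pondweed, Diatoms.
Count: 4.

4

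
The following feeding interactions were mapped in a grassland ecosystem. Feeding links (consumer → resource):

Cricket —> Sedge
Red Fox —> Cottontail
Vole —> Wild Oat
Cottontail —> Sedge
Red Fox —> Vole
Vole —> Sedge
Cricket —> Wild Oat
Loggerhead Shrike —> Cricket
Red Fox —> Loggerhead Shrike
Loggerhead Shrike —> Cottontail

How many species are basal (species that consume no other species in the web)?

Basal species (no prey listed): Wild Oat, Sedge.
Count: 2.

2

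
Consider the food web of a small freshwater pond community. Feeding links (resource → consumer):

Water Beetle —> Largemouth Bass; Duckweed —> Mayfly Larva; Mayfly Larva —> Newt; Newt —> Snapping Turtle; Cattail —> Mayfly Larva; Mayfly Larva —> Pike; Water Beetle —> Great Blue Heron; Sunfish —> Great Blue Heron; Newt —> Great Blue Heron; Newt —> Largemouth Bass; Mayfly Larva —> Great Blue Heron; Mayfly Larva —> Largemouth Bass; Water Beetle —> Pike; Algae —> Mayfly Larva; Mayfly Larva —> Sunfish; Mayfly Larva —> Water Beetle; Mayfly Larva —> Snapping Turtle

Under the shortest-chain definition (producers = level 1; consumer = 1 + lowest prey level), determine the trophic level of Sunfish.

Cattail is a producer → level 1.
Mayfly Larva eats Cattail → level 2.
Sunfish eats Mayfly Larva → level 3.
No prey of Sunfish is below level 2, so 3 is the minimum.

Trophic level 3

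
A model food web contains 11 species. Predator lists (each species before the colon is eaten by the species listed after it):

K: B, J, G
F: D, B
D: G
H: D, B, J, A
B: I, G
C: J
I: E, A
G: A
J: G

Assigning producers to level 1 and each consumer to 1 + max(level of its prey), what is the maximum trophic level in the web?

4

Producers (level 1): F, K, C, H.
F → D → G → A gives A level 4.
No species has a prey at level 4, so no species reaches level 5.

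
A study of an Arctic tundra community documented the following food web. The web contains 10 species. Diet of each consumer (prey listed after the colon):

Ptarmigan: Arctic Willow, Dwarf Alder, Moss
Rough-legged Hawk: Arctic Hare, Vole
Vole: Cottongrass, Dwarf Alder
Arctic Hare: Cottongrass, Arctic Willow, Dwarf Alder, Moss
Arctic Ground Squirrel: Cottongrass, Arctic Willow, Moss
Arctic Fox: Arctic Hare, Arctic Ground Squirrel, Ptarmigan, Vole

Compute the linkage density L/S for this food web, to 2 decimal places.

L/S = 1.80

There are L = 18 links among S = 10 species.
L/S = 18/10 = 1.8000 ≈ 1.80.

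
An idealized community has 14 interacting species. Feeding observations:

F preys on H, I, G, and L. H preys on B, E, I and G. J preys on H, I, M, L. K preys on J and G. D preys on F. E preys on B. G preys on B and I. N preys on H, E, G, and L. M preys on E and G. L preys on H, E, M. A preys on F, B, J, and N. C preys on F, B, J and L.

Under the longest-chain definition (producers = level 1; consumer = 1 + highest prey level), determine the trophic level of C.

B is a producer → level 1.
G eats B (level 1); other prey at levels: I 1 → level 2.
M eats G (level 2); other prey at levels: E 2 → level 3.
L eats M (level 3); other prey at levels: E 2, H 3 → level 4.
J eats L (level 4); other prey at levels: I 1, M 3, H 3 → level 5.
C eats J (level 5); other prey at levels: B 1, L 4, F 5 → level 6.

Trophic level 6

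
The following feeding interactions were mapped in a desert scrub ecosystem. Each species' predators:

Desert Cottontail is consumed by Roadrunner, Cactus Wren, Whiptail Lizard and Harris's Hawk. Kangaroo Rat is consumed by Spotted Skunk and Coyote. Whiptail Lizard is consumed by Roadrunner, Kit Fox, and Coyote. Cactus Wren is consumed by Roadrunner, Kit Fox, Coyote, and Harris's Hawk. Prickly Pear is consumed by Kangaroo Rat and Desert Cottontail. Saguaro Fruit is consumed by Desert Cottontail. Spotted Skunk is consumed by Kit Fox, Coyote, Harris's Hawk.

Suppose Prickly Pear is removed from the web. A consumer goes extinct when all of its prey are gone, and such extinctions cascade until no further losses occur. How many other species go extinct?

2

Remove Prickly Pear.
Round 1: Kangaroo Rat (all prey gone) → extinct.
Round 2: Spotted Skunk (all prey gone) → extinct.
No further losses. Total secondary extinctions: 2.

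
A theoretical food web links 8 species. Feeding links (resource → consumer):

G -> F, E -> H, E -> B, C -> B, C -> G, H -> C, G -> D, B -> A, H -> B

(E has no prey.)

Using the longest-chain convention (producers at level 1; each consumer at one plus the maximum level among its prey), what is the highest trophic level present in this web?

5

Producers (level 1): E.
E → H → C → G → D gives D level 5.
No species has a prey at level 5, so no species reaches level 6.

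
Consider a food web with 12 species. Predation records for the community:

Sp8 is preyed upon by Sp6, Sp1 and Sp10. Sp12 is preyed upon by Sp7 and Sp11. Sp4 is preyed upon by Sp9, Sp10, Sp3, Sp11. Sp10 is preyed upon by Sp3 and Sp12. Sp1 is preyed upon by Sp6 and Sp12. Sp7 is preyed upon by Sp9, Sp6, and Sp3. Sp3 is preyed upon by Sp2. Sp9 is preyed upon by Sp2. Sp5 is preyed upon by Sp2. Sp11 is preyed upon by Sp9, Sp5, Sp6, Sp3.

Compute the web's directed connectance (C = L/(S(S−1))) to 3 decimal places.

The web has S = 12 species and L = 23 feeding links.
C = L / (S(S−1)) = 23 / 132 = 0.1742 ≈ 0.174.

C = 0.174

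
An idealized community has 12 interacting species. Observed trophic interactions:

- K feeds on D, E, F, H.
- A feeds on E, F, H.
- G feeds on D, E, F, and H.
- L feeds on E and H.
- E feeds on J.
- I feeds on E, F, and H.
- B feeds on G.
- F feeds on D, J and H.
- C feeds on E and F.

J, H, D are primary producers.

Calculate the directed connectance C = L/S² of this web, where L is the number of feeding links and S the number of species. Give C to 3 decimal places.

C = 0.160

The web has S = 12 species and L = 23 feeding links.
C = L / S² = 23 / 144 = 0.1597 ≈ 0.160.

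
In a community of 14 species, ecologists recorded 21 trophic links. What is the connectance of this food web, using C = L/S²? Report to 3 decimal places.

The web has S = 14 species and L = 21 feeding links.
C = L / S² = 21 / 196 = 0.1071 ≈ 0.107.

C = 0.107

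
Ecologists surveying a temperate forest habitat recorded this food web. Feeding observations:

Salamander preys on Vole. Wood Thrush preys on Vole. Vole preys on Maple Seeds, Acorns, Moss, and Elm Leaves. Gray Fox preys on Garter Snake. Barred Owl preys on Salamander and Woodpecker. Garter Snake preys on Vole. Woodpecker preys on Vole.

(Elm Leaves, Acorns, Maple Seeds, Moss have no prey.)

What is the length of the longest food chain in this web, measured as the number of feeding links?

3 links

One longest chain: Elm Leaves → Vole → Salamander → Barred Owl.
It has 4 species and 3 links.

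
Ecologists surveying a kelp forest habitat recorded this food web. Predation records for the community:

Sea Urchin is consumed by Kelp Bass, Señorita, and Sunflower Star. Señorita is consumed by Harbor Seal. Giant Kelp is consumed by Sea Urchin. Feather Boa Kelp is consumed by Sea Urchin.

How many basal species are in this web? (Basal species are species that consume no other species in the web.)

2

Basal species (no prey listed): Feather Boa Kelp, Giant Kelp.
Count: 2.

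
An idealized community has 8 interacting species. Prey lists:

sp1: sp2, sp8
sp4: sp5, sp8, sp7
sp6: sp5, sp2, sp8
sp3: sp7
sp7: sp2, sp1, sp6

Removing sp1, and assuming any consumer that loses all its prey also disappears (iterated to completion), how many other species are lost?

0

Remove sp1.
Every predator of it retains at least one other prey: sp7 still has sp2, sp6.
No consumer loses all prey, so no secondary extinctions occur.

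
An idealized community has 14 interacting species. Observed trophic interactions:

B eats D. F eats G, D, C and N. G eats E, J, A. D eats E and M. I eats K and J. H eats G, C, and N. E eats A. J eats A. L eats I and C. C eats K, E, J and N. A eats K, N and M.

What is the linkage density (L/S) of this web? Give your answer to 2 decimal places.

There are L = 26 links among S = 14 species.
L/S = 26/14 = 1.8571 ≈ 1.86.

L/S = 1.86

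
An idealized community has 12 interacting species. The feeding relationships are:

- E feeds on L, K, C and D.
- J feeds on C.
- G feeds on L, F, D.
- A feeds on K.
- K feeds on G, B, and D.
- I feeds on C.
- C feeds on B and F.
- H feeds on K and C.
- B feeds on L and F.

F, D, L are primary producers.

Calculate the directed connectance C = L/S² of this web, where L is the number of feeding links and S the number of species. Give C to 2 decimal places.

C = 0.13

The web has S = 12 species and L = 19 feeding links.
C = L / S² = 19 / 144 = 0.1319 ≈ 0.13.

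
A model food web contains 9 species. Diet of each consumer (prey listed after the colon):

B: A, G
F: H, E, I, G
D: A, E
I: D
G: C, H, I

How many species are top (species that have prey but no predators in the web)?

2

Top species (has prey, but nothing eats it): B, F.
Count: 2.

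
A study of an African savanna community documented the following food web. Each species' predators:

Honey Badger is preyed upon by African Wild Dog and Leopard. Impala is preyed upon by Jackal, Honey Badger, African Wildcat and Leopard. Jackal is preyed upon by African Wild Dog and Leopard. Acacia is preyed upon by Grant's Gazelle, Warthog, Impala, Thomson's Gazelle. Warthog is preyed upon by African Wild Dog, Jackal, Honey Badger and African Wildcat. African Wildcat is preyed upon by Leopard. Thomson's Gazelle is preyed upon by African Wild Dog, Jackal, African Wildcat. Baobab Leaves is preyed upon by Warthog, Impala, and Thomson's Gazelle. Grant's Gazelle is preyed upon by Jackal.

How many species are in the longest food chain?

4 species

One longest chain: Acacia → Impala → Honey Badger → African Wild Dog.
It has 4 species and 3 links.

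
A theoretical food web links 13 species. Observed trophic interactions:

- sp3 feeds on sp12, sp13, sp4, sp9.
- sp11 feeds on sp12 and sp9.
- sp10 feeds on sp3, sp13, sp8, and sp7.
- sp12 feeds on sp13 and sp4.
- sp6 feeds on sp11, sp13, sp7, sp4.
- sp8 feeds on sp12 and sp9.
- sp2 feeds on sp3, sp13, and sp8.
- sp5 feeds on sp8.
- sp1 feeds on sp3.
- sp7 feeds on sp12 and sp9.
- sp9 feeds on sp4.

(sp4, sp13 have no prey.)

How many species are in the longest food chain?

One longest chain: sp4 → sp12 → sp3 → sp1.
It has 4 species and 3 links.

4 species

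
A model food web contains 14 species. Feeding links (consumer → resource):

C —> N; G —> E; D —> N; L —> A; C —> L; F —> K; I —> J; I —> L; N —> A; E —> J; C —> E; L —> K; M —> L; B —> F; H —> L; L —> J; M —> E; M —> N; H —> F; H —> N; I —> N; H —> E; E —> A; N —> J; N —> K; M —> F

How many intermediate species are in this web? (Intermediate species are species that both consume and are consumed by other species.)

Intermediate species (has both prey and predators): E, L, N, F.
Count: 4.

4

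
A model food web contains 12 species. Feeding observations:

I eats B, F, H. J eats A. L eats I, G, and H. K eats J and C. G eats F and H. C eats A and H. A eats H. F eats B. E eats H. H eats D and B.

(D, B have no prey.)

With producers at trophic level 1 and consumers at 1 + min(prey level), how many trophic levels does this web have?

Producers (level 1): D, B.
Following each consumer down to its lowest-level prey: D → H → A → J (levels 1 through 4).
All prey of J (A 3) are at level 3 or above, so J is at level 1 + 3 = 4.
Every consumer has at least one prey at level 3 or below, so none exceeds level 4.

4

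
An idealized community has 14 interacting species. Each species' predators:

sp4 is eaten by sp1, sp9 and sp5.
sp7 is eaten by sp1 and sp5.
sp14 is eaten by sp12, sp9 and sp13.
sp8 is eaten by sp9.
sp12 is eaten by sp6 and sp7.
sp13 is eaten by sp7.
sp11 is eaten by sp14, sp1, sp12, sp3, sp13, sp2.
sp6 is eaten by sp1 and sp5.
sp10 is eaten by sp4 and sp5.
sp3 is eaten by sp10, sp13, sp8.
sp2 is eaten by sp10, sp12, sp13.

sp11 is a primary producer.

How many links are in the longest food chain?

One longest chain: sp11 → sp3 → sp13 → sp7 → sp5.
It has 5 species and 4 links.

4 links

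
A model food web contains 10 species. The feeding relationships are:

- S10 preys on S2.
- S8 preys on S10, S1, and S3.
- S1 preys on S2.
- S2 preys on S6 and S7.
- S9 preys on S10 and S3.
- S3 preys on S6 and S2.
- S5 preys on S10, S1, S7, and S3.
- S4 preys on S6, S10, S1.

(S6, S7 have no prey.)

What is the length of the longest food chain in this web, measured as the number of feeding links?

3 links

One longest chain: S6 → S2 → S10 → S9.
It has 4 species and 3 links.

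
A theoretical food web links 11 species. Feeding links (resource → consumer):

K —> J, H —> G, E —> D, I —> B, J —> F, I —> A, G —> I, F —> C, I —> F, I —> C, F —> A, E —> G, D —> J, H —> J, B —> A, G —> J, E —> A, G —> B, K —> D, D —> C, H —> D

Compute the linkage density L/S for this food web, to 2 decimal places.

There are L = 21 links among S = 11 species.
L/S = 21/11 = 1.9091 ≈ 1.91.

L/S = 1.91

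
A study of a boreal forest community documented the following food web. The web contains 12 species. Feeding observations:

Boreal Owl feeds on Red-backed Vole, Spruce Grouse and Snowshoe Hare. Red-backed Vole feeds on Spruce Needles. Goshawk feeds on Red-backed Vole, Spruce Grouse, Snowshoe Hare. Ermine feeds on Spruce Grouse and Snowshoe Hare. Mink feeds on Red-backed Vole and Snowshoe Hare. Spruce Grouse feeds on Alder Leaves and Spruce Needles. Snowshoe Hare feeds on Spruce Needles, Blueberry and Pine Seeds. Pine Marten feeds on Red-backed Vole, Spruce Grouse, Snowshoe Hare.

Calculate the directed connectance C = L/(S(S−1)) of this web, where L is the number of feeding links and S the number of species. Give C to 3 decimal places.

The web has S = 12 species and L = 19 feeding links.
C = L / (S(S−1)) = 19 / 132 = 0.1439 ≈ 0.144.

C = 0.144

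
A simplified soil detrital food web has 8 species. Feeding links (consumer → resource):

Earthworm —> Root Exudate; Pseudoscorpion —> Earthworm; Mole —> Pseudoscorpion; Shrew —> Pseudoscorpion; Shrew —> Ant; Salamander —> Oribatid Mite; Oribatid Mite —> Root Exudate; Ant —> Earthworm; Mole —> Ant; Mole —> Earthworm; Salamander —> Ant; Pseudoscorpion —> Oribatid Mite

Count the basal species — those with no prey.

Basal species (no prey listed): Root Exudate.
Count: 1.

1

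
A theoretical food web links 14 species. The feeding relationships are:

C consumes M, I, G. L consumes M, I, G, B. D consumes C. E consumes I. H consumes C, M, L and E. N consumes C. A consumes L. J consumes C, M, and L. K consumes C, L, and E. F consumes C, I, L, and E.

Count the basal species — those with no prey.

4

Basal species (no prey listed): I, G, M, B.
Count: 4.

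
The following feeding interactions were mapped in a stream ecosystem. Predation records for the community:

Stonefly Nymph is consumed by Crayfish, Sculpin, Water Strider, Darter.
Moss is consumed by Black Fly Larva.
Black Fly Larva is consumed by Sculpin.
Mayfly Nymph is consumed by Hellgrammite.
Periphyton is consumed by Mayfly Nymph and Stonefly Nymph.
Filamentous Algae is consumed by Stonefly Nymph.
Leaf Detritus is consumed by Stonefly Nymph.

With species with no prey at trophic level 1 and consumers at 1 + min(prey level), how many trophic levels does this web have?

3

Basal resources (level 1): Filamentous Algae, Moss, Periphyton, Leaf Detritus.
Following each consumer down to its lowest-level prey: Moss → Black Fly Larva → Sculpin (levels 1 through 3).
All prey of Sculpin (Black Fly Larva 2, Stonefly Nymph 2) are at level 2 or above, so Sculpin is at level 1 + 2 = 3.
Every consumer has at least one prey at level 2 or below, so none exceeds level 3.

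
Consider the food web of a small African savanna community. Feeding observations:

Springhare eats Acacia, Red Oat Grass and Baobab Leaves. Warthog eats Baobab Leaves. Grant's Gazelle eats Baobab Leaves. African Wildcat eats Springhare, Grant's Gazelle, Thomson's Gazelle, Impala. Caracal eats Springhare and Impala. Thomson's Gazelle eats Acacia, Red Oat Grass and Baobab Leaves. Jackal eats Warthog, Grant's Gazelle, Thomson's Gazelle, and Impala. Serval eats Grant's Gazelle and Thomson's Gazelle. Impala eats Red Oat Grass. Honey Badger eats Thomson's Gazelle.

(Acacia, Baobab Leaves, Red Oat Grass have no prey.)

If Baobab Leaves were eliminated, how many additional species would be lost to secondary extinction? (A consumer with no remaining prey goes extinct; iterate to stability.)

2

Remove Baobab Leaves.
Round 1: Warthog (all prey gone), Grant's Gazelle (all prey gone) → extinct.
No further losses. Total secondary extinctions: 2.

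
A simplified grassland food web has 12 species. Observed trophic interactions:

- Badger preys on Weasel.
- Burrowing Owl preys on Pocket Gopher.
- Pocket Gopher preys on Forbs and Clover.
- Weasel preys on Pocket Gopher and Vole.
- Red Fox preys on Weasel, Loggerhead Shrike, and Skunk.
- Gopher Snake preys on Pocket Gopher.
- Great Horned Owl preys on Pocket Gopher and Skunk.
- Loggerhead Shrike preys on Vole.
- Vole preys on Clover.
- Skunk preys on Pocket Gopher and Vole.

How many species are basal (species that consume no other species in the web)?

2

Basal species (no prey listed): Clover, Forbs.
Count: 2.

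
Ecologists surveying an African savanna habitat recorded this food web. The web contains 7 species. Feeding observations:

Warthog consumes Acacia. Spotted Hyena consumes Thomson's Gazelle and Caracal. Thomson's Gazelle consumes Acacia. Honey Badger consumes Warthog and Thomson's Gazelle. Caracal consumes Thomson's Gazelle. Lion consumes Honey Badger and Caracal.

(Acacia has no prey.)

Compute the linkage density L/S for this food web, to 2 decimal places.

L/S = 1.29

There are L = 9 links among S = 7 species.
L/S = 9/7 = 1.2857 ≈ 1.29.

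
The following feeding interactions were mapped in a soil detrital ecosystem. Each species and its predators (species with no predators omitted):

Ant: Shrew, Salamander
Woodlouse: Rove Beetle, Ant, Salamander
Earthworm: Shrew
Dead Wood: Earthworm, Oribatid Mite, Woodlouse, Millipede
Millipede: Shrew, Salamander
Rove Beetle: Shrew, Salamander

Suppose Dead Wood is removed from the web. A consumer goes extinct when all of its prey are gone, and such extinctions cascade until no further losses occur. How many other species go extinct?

8

Remove Dead Wood.
Round 1: Earthworm (all prey gone), Oribatid Mite (all prey gone), Woodlouse (all prey gone), Millipede (all prey gone) → extinct.
Round 2: Rove Beetle (all prey gone), Ant (all prey gone) → extinct.
Round 3: Shrew (all prey gone), Salamander (all prey gone) → extinct.
No further losses. Total secondary extinctions: 8.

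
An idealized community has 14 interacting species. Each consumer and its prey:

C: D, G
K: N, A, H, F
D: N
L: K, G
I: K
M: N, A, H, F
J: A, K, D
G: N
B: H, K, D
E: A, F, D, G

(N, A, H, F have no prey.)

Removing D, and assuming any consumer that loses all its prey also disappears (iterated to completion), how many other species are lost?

Remove D.
Every predator of it retains at least one other prey: C still has G; J still has A, K; E still has A, F, G; B still has H, K.
No consumer loses all prey, so no secondary extinctions occur.

0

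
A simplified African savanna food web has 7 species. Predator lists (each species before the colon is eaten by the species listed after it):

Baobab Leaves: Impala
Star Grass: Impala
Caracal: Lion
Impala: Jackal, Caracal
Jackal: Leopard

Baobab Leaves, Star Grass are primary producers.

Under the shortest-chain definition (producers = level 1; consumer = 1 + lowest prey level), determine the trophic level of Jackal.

Baobab Leaves is a producer → level 1.
Impala eats Baobab Leaves → level 2.
Jackal eats Impala → level 3.
No prey of Jackal is below level 2, so 3 is the minimum.

Trophic level 3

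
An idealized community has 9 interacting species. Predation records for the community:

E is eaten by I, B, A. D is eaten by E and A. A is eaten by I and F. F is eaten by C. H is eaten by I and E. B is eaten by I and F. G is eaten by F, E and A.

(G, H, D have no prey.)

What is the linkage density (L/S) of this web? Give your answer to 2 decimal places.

L/S = 1.67

There are L = 15 links among S = 9 species.
L/S = 15/9 = 1.6667 ≈ 1.67.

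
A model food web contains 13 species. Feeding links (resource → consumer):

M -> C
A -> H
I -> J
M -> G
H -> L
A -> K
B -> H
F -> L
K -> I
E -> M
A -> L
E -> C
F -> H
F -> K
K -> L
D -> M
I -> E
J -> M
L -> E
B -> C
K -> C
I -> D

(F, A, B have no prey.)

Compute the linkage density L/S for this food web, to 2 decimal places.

There are L = 22 links among S = 13 species.
L/S = 22/13 = 1.6923 ≈ 1.69.

L/S = 1.69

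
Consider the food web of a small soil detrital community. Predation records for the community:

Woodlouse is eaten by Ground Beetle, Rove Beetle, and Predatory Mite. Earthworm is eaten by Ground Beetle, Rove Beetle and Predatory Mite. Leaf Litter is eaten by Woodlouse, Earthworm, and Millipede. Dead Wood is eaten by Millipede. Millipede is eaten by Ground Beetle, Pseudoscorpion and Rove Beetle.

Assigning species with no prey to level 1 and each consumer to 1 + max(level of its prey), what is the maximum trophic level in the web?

Basal resources (level 1): Dead Wood, Leaf Litter.
Leaf Litter → Woodlouse → Predatory Mite gives Predatory Mite level 3.
No species has a prey at level 3, so no species reaches level 4.

3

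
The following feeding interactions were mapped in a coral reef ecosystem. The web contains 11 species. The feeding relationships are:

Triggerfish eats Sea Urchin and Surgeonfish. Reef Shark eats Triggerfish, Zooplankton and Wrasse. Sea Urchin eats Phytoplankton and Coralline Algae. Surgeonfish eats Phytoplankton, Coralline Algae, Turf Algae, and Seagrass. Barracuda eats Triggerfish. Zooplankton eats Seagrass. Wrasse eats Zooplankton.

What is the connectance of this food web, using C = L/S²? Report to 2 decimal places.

The web has S = 11 species and L = 14 feeding links.
C = L / S² = 14 / 121 = 0.1157 ≈ 0.12.

C = 0.12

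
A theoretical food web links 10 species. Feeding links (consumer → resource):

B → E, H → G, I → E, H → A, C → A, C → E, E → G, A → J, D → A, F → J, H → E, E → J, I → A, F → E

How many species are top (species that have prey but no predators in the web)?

6

Top species (has prey, but nothing eats it): I, H, F, B, C, D.
Count: 6.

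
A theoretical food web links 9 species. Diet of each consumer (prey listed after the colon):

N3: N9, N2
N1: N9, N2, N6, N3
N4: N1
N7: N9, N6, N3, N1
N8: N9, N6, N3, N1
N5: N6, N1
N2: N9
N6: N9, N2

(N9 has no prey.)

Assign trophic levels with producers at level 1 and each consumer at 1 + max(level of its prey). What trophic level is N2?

N9 is a producer → level 1.
N2 eats N9 → level 2.

Trophic level 2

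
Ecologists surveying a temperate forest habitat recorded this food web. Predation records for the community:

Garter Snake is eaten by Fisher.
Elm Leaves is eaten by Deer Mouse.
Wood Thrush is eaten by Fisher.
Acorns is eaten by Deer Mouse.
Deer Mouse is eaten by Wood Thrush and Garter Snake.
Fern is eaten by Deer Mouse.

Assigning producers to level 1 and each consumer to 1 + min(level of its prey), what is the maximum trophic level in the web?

4

Producers (level 1): Elm Leaves, Acorns, Fern.
Following each consumer down to its lowest-level prey: Elm Leaves → Deer Mouse → Wood Thrush → Fisher (levels 1 through 4).
All prey of Fisher (Wood Thrush 3, Garter Snake 3) are at level 3 or above, so Fisher is at level 1 + 3 = 4.
Every consumer has at least one prey at level 3 or below, so none exceeds level 4.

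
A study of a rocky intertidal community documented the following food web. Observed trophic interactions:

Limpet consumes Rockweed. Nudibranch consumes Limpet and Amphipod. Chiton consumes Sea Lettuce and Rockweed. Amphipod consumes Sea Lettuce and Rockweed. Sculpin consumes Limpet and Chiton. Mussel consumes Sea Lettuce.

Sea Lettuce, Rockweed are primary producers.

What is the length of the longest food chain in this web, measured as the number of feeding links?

2 links

One longest chain: Rockweed → Limpet → Nudibranch.
It has 3 species and 2 links.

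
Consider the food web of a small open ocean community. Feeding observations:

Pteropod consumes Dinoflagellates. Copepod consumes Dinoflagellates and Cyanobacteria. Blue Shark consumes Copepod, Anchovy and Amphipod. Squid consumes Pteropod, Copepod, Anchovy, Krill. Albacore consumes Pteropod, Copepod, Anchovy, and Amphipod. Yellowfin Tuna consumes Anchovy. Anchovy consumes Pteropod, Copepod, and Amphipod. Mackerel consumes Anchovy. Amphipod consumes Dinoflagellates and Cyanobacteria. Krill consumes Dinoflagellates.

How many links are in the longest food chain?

3 links

One longest chain: Dinoflagellates → Pteropod → Anchovy → Mackerel.
It has 4 species and 3 links.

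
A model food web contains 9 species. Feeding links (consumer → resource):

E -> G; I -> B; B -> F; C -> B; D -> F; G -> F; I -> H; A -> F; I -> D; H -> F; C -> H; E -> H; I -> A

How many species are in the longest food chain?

3 species

One longest chain: F → H → E.
It has 3 species and 2 links.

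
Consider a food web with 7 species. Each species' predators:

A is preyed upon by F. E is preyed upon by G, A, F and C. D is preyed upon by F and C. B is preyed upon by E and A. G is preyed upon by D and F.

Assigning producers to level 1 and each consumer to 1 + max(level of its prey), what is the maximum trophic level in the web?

5

Producers (level 1): B.
B → E → G → D → F gives F level 5.
No species has a prey at level 5, so no species reaches level 6.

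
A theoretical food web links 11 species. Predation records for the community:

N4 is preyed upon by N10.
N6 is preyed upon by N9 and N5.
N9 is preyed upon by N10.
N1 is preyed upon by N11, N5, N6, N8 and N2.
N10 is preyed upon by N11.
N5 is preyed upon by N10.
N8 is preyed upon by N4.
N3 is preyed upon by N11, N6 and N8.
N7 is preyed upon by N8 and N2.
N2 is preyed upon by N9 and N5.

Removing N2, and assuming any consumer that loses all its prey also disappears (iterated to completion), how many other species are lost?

0

Remove N2.
Every predator of it retains at least one other prey: N9 still has N6; N5 still has N1, N6.
No consumer loses all prey, so no secondary extinctions occur.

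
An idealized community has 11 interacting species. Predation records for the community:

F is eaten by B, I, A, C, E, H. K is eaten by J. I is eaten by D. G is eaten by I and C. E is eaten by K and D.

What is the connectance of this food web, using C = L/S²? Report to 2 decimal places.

The web has S = 11 species and L = 12 feeding links.
C = L / S² = 12 / 121 = 0.0992 ≈ 0.10.

C = 0.10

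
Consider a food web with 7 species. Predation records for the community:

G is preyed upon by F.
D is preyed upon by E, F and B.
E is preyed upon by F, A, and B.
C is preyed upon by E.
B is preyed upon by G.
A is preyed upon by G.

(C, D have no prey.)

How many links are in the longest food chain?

One longest chain: C → E → A → G → F.
It has 5 species and 4 links.

4 links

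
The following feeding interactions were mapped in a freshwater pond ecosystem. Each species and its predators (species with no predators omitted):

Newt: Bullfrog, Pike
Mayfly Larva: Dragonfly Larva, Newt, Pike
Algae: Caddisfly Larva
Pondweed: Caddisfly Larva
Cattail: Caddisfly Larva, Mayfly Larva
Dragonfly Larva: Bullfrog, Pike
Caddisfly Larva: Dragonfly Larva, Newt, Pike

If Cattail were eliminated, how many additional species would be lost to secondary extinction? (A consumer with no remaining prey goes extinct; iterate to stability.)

Remove Cattail.
Round 1: Mayfly Larva (all prey gone) → extinct.
No further losses. Total secondary extinctions: 1.

1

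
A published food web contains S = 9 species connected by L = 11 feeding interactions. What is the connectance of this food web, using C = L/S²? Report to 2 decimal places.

The web has S = 9 species and L = 11 feeding links.
C = L / S² = 11 / 81 = 0.1358 ≈ 0.14.

C = 0.14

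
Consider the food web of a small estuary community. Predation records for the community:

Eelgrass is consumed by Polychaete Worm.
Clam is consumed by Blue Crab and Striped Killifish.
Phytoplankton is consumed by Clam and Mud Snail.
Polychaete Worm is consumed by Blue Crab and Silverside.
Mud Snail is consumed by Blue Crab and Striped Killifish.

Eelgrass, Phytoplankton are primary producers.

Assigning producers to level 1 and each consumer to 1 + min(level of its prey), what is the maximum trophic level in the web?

Producers (level 1): Eelgrass, Phytoplankton.
Following each consumer down to its lowest-level prey: Eelgrass → Polychaete Worm → Blue Crab (levels 1 through 3).
All prey of Blue Crab (Polychaete Worm 2, Clam 2, Mud Snail 2) are at level 2 or above, so Blue Crab is at level 1 + 2 = 3.
Every consumer has at least one prey at level 2 or below, so none exceeds level 3.

3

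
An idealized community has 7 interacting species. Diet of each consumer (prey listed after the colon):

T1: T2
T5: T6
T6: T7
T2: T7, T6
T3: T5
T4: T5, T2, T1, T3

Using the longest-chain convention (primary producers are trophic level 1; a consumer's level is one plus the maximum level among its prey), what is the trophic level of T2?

Trophic level 3

T7 is a producer → level 1.
T6 eats T7 → level 2.
T2 eats T6 (level 2); other prey at levels: T7 1 → level 3.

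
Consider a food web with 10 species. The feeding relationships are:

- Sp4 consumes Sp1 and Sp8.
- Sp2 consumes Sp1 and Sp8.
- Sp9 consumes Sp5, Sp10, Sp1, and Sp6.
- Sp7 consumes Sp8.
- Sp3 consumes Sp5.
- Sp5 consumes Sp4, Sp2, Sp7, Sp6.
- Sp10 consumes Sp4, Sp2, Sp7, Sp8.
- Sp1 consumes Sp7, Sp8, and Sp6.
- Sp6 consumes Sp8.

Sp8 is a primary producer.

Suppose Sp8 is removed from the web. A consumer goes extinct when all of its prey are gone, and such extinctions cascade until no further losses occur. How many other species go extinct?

Remove Sp8.
Round 1: Sp7 (all prey gone), Sp6 (all prey gone) → extinct.
Round 2: Sp1 (all prey gone) → extinct.
Round 3: Sp2 (all prey gone), Sp4 (all prey gone) → extinct.
Round 4: Sp10 (all prey gone), Sp5 (all prey gone) → extinct.
Round 5: Sp3 (all prey gone), Sp9 (all prey gone) → extinct.
No further losses. Total secondary extinctions: 9.

9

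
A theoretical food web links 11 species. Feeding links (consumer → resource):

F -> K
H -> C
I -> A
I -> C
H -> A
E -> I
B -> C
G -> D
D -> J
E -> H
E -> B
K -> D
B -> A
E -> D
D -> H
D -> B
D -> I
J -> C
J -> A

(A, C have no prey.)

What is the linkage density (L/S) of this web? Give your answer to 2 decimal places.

There are L = 19 links among S = 11 species.
L/S = 19/11 = 1.7273 ≈ 1.73.

L/S = 1.73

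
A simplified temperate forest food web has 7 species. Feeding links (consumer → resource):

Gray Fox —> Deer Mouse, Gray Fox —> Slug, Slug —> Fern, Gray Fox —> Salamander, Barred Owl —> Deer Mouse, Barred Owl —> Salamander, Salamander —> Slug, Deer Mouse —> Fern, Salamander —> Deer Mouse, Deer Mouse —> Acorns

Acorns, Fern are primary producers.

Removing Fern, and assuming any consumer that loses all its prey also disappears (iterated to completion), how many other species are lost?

1

Remove Fern.
Round 1: Slug (all prey gone) → extinct.
No further losses. Total secondary extinctions: 1.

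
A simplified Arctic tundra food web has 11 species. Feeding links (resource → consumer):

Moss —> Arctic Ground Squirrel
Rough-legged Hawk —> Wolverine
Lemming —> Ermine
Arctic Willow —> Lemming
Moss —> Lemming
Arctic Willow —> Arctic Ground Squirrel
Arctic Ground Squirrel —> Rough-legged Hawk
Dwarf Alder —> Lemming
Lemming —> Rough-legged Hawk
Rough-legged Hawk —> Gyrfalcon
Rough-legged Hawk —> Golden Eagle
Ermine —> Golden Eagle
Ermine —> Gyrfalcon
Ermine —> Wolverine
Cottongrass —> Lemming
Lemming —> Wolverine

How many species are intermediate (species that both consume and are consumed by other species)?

4

Intermediate species (has both prey and predators): Lemming, Arctic Ground Squirrel, Rough-legged Hawk, Ermine.
Count: 4.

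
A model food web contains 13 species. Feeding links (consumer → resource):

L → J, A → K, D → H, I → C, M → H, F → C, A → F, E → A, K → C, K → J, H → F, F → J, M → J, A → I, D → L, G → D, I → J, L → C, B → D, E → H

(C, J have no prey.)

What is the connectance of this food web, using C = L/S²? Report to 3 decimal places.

C = 0.118

The web has S = 13 species and L = 20 feeding links.
C = L / S² = 20 / 169 = 0.1183 ≈ 0.118.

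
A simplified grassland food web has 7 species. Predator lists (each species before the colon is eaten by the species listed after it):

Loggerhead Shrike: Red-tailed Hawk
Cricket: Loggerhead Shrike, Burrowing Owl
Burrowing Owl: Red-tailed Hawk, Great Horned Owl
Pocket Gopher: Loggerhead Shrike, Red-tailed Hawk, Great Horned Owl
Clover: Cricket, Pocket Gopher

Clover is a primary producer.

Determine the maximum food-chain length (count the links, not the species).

3 links

One longest chain: Clover → Cricket → Loggerhead Shrike → Red-tailed Hawk.
It has 4 species and 3 links.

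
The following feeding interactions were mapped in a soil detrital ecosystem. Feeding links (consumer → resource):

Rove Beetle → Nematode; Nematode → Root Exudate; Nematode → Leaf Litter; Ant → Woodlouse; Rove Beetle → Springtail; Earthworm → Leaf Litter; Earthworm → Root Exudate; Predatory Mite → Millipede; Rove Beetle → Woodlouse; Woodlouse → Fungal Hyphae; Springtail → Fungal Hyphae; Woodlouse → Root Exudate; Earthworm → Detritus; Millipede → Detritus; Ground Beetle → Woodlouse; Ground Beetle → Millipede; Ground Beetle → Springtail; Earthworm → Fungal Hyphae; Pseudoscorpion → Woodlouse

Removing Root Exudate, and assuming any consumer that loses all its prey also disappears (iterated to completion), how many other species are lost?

Remove Root Exudate.
Every predator of it retains at least one other prey: Earthworm still has Fungal Hyphae, Detritus, Leaf Litter; Nematode still has Leaf Litter; Woodlouse still has Fungal Hyphae.
No consumer loses all prey, so no secondary extinctions occur.

0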